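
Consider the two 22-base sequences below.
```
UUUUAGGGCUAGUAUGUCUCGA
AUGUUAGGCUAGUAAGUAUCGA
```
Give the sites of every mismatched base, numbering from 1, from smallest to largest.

1, 3, 5, 6, 15, 18

Scanning 1-based: 1: U/A; 3: U/G; 5: A/U; 6: G/A; 15: U/A; 18: C/A.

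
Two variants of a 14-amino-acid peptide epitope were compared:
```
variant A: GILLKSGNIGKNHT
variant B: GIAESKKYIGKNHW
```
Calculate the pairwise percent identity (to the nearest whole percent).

50%

7 positions differ (3, 4, 5, 6, 7, 8, 14), so 7 of 14 match: 7/14 = 50%.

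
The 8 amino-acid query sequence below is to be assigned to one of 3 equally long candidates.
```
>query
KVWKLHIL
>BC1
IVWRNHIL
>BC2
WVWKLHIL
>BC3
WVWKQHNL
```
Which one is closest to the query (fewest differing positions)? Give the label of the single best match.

Hamming distances to query — BC1: 3; BC2: 1; BC3: 3.
Smallest is BC2 with 1 mismatch.

BC2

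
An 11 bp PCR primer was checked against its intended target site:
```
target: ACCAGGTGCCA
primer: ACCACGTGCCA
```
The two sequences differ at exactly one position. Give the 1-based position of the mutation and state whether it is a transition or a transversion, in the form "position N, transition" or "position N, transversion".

Position 5 changes G→C. G is a purine and C is a pyrimidine, so this is a transversion.

position 5, transversion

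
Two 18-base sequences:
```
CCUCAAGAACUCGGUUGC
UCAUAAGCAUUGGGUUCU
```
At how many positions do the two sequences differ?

The sequences differ at positions 1, 3, 4, 8, 10, 12, 17, 18 (1-based) — 8 in total.

8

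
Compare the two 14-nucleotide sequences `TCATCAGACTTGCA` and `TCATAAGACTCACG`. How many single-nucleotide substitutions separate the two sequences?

Comparing position by position, 4 positions differ: 5 (C/A), 11 (T/C), 12 (G/A), 14 (A/G).

4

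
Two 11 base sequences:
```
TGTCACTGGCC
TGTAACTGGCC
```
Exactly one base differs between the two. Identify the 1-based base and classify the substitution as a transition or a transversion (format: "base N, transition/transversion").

base 4, transversion

The sequences differ only at base 4: C→A (pyrimidine→purine), a transversion.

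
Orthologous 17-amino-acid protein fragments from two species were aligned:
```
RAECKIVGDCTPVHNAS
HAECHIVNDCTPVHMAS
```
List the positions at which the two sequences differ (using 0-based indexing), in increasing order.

0, 4, 7, 14

Scanning 0-based: 0: R/H; 4: K/H; 7: G/N; 14: N/M.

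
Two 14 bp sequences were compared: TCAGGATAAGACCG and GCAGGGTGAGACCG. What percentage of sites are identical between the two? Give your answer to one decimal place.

78.6%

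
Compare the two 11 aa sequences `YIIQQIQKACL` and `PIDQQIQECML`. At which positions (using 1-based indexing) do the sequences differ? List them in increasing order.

1, 3, 8, 9, 10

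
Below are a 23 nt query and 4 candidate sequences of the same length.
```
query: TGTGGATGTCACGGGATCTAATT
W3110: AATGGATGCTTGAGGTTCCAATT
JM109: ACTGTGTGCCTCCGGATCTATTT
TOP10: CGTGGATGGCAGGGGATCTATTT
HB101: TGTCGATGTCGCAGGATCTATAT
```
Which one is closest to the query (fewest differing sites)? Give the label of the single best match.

Hamming distances to query — W3110: 9; JM109: 8; TOP10: 4; HB101: 5.
Smallest is TOP10 with 4 mismatches.

TOP10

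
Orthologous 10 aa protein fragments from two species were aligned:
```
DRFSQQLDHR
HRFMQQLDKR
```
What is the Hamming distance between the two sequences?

3

The sequences differ at positions 1, 4, 9 (1-based) — 3 in total.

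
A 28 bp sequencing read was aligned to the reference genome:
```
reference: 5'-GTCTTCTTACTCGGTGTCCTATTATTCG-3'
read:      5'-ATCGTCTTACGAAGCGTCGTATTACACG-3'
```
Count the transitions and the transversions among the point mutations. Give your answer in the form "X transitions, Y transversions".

Transitions (purine↔purine or pyrimidine↔pyrimidine): 1 G→A, 13 G→A, 15 T→C, 25 T→C.
Transversions (purine↔pyrimidine): 4 T→G, 11 T→G, 12 C→A, 19 C→G, 26 T→A.

4 transitions, 5 transversions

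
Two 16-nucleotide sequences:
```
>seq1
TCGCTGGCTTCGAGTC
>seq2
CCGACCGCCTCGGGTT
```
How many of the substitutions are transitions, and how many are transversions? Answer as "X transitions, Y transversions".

5 transitions, 2 transversions

Transitions (purine↔purine or pyrimidine↔pyrimidine): 1 T→C, 5 T→C, 9 T→C, 13 A→G, 16 C→T.
Transversions (purine↔pyrimidine): 4 C→A, 6 G→C.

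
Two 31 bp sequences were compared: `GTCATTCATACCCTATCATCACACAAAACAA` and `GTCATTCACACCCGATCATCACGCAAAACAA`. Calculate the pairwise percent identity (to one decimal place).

90.3%

3 positions differ (9, 14, 23), so 28 of 31 match: 28/31 = 90.32%.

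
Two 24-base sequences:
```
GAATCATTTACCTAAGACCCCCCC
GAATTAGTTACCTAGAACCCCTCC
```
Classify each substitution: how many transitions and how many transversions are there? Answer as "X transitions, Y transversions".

Mismatches (1-based):
base 5: C→T (pyrimidine→pyrimidine, transition)
base 7: T→G (pyrimidine→purine, transversion)
base 15: A→G (purine→purine, transition)
base 16: G→A (purine→purine, transition)
base 22: C→T (pyrimidine→pyrimidine, transition)

4 transitions, 1 transversion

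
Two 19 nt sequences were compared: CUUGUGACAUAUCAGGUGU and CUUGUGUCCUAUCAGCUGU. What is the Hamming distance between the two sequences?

Mismatches (1-based): site 7: A→U; site 9: A→C; site 16: G→C.

3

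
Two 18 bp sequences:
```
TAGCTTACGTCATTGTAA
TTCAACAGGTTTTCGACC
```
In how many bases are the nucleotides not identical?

12

Comparing position by position, 12 bases differ: 2 (A/T), 3 (G/C), 4 (C/A), 5 (T/A), 6 (T/C), 8 (C/G), 11 (C/T), 12 (A/T), 14 (T/C), 16 (T/A), 17 (A/C), 18 (A/C).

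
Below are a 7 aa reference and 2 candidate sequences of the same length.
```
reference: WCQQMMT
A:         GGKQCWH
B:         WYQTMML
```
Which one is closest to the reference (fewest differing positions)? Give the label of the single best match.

A differs at 6 positions; B differs at 3 positions. The closest is B.

B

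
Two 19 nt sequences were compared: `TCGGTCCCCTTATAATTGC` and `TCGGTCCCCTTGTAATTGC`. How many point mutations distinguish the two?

The sequences differ at sites 12 (1-based) — 1 in total.

1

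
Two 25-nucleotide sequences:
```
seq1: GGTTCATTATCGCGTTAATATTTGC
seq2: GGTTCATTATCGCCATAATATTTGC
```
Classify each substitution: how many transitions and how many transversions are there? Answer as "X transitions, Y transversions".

Mismatches (1-based):
site 14: G→C (purine→pyrimidine, transversion)
site 15: T→A (pyrimidine→purine, transversion)

0 transitions, 2 transversions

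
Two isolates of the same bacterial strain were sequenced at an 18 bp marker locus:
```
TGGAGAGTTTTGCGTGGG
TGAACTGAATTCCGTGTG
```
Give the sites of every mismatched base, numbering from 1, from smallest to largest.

Differences at site 3 (G→A), site 5 (G→C), site 6 (A→T), site 8 (T→A), site 9 (T→A), site 12 (G→C), site 17 (G→T).

3, 5, 6, 8, 9, 12, 17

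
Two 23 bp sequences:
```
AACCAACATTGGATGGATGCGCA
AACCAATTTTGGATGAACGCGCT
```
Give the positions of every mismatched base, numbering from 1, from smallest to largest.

7, 8, 16, 18, 23

Differences at position 7 (C→T), position 8 (A→T), position 16 (G→A), position 18 (T→C), position 23 (A→T).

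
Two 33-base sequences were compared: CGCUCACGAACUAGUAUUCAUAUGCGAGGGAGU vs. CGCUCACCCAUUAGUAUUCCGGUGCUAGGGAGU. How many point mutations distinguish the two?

7

Comparing position by position, 7 sites differ: 8 (G/C), 9 (A/C), 11 (C/U), 20 (A/C), 21 (U/G), 22 (A/G), 26 (G/U).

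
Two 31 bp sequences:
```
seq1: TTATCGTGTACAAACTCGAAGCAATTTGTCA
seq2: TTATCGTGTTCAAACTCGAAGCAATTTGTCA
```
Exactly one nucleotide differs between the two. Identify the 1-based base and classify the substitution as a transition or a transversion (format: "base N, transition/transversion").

base 10, transversion

The sequences differ only at base 10: A→T (purine→pyrimidine), a transversion.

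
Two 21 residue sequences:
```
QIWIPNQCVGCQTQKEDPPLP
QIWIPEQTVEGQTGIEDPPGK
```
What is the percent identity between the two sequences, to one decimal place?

8 positions differ (6, 8, 10, 11, 14, 15, 20, 21), so 13 of 21 match: 13/21 = 61.9%.

61.9%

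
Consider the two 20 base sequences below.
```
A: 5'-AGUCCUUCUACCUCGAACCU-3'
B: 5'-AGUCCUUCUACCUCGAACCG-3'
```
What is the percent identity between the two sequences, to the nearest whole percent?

1 position differs (20), so 19 of 20 match: 19/20 = 95%.

95%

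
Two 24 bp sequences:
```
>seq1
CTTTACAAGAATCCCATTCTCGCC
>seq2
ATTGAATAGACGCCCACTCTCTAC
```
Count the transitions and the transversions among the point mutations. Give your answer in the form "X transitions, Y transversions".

1 transition, 8 transversions

Transitions (purine↔purine or pyrimidine↔pyrimidine): 17 T→C.
Transversions (purine↔pyrimidine): 1 C→A, 4 T→G, 6 C→A, 7 A→T, 11 A→C, 12 T→G, 22 G→T, 23 C→A.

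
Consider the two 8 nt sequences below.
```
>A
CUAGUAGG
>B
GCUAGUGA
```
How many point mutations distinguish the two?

7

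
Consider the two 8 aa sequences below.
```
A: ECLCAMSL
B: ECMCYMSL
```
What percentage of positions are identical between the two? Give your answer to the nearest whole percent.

75%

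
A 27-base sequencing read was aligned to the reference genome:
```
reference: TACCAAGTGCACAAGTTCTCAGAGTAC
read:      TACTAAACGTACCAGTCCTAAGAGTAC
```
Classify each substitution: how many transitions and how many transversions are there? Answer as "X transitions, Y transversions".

Mismatches (1-based):
position 4: C→T (pyrimidine→pyrimidine, transition)
position 7: G→A (purine→purine, transition)
position 8: T→C (pyrimidine→pyrimidine, transition)
position 10: C→T (pyrimidine→pyrimidine, transition)
position 13: A→C (purine→pyrimidine, transversion)
position 17: T→C (pyrimidine→pyrimidine, transition)
position 20: C→A (pyrimidine→purine, transversion)

5 transitions, 2 transversions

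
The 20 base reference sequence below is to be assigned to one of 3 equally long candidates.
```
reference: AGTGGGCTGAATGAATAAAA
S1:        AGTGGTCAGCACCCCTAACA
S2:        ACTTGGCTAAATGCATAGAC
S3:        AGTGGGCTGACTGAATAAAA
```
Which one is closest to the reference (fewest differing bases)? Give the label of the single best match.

Hamming distances to reference — S1: 8; S2: 6; S3: 1.
Smallest is S3 with 1 mismatch.

S3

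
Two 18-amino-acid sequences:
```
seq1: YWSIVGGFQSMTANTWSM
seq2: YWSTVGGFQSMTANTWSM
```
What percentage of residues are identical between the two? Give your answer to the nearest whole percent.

94%

1 position differs (4), so 17 of 18 match: 17/18 = 94.44%.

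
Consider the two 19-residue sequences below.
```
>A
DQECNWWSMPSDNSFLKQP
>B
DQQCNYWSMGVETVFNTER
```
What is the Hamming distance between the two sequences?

Comparing position by position, 11 residues differ: 3 (E/Q), 6 (W/Y), 10 (P/G), 11 (S/V), 12 (D/E), 13 (N/T), 14 (S/V), 16 (L/N), 17 (K/T), 18 (Q/E), 19 (P/R).

11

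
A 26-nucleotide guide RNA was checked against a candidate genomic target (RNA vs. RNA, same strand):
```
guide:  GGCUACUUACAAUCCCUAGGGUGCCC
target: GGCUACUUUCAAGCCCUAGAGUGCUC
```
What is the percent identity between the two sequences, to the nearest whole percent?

4 positions differ (9, 13, 20, 25), so 22 of 26 match: 22/26 = 84.62%.

85%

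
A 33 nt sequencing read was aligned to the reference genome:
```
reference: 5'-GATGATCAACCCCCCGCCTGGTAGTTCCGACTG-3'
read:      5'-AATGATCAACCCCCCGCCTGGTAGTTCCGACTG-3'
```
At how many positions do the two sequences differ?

1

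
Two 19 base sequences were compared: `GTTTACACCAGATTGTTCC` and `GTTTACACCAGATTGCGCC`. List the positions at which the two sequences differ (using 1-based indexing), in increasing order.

16, 17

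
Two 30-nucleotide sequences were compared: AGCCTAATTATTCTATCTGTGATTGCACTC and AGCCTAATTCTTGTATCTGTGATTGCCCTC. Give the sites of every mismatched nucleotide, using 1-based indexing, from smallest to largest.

Scanning 1-based: 10: A/C; 13: C/G; 27: A/C.

10, 13, 27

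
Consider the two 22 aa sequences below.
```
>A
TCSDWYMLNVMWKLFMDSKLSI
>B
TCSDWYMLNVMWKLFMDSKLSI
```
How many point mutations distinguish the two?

No positions differ; the sequences are identical.

0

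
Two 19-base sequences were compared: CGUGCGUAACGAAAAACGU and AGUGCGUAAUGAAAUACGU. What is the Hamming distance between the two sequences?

3

Comparing position by position, 3 positions differ: 1 (C/A), 10 (C/U), 15 (A/U).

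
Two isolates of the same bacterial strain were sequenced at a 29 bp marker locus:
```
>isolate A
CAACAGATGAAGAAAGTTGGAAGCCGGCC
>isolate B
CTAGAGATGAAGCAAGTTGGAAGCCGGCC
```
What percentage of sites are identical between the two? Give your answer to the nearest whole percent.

90%

Mismatches at positions 2, 4, 13 (1-based): 3 of 29.
Identical positions: 26/29 = 89.66% → 90%.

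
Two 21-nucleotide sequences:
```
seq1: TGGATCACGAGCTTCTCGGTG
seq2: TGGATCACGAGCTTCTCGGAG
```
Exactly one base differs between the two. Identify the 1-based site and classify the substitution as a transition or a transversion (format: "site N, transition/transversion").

The sequences differ only at site 20: T→A (pyrimidine→purine), a transversion.

site 20, transversion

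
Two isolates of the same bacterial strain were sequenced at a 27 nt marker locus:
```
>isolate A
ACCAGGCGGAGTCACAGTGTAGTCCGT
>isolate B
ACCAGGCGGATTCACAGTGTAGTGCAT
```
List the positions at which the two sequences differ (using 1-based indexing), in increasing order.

Scanning 1-based: 11: G/T; 24: C/G; 26: G/A.

11, 24, 26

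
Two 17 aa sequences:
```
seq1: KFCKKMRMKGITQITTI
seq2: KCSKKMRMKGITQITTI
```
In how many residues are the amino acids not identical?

2

Comparing position by position, 2 residues differ: 2 (F/C), 3 (C/S).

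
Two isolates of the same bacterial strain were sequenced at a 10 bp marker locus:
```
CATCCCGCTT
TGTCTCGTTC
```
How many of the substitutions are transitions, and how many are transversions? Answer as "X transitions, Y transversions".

Transitions (purine↔purine or pyrimidine↔pyrimidine): 1 C→T, 2 A→G, 5 C→T, 8 C→T, 10 T→C.
Transversions (purine↔pyrimidine): none.

5 transitions, 0 transversions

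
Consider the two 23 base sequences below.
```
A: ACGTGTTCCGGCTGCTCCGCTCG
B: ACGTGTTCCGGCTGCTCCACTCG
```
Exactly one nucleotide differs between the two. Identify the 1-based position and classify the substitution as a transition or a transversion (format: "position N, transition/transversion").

The sequences differ only at position 19: G→A (purine→purine), a transition.

position 19, transition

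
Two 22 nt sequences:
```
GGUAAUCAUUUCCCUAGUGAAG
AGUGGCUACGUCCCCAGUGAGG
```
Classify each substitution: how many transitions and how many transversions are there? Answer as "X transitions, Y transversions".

Transitions (purine↔purine or pyrimidine↔pyrimidine): 1 G→A, 4 A→G, 5 A→G, 6 U→C, 7 C→U, 9 U→C, 15 U→C, 21 A→G.
Transversions (purine↔pyrimidine): 10 U→G.

8 transitions, 1 transversion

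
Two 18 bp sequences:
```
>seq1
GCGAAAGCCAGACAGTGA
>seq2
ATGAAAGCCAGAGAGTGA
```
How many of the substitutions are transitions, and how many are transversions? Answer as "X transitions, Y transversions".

Transitions (purine↔purine or pyrimidine↔pyrimidine): 1 G→A, 2 C→T.
Transversions (purine↔pyrimidine): 13 C→G.

2 transitions, 1 transversion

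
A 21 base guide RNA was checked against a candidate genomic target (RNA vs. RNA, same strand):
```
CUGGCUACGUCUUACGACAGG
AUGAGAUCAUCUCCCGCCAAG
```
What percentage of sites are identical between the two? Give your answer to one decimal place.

10 positions differ (1, 4, 5, 6, 7, 9, 13, 14, 17, 20), so 11 of 21 match: 11/21 = 52.38%.

52.4%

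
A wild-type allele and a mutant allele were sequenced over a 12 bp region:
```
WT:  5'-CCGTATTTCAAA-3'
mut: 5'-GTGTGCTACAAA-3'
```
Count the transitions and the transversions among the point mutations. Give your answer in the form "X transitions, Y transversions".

Transitions (purine↔purine or pyrimidine↔pyrimidine): 2 C→T, 5 A→G, 6 T→C.
Transversions (purine↔pyrimidine): 1 C→G, 8 T→A.

3 transitions, 2 transversions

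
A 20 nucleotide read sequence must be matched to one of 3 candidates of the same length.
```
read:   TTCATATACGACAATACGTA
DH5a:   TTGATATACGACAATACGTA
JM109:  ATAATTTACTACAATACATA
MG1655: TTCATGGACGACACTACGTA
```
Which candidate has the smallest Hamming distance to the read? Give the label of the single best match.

DH5a differs at 1 position; JM109 differs at 5 positions; MG1655 differs at 3 positions. The closest is DH5a.

DH5a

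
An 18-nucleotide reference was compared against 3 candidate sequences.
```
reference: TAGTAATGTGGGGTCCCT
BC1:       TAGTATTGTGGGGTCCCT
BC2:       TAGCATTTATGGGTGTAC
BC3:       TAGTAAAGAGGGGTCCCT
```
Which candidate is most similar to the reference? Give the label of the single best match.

Hamming distances to reference — BC1: 1; BC2: 9; BC3: 2.
Smallest is BC1 with 1 mismatch.

BC1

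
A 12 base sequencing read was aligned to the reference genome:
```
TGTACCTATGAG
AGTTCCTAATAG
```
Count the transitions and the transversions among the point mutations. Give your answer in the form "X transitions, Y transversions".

0 transitions, 4 transversions

Mismatches (1-based):
position 1: T→A (pyrimidine→purine, transversion)
position 4: A→T (purine→pyrimidine, transversion)
position 9: T→A (pyrimidine→purine, transversion)
position 10: G→T (purine→pyrimidine, transversion)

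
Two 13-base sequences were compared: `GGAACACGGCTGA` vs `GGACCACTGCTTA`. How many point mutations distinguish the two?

The sequences differ at positions 4, 8, 12 (1-based) — 3 in total.

3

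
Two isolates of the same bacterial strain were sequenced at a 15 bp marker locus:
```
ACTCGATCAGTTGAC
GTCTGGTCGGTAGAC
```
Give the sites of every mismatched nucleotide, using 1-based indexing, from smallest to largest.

Differences at site 1 (A→G), site 2 (C→T), site 3 (T→C), site 4 (C→T), site 6 (A→G), site 9 (A→G), site 12 (T→A).

1, 2, 3, 4, 6, 9, 12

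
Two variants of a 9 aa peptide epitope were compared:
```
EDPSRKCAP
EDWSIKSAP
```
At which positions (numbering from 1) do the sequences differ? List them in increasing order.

3, 5, 7

Differences at position 3 (P→W), position 5 (R→I), position 7 (C→S).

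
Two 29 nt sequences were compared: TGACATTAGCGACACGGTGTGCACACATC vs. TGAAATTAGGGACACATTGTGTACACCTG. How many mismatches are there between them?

Mismatches (1-based): position 4: C→A; position 10: C→G; position 16: G→A; position 17: G→T; position 22: C→T; position 27: A→C; position 29: C→G.

7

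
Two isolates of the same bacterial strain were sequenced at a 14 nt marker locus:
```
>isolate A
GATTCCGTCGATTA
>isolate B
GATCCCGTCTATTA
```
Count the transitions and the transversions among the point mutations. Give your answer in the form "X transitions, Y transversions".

1 transition, 1 transversion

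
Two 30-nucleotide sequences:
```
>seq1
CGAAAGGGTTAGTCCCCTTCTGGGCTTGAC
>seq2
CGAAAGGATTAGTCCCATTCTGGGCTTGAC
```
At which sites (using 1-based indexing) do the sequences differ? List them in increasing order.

Differences at site 8 (G→A), site 17 (C→A).

8, 17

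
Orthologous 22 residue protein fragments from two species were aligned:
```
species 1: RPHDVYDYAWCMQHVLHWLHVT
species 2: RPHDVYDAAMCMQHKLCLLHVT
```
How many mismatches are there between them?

Comparing position by position, 5 positions differ: 8 (Y/A), 10 (W/M), 15 (V/K), 17 (H/C), 18 (W/L).

5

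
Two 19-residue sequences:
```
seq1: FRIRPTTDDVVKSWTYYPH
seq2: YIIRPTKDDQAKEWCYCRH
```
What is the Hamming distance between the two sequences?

9

Comparing position by position, 9 positions differ: 1 (F/Y), 2 (R/I), 7 (T/K), 10 (V/Q), 11 (V/A), 13 (S/E), 15 (T/C), 17 (Y/C), 18 (P/R).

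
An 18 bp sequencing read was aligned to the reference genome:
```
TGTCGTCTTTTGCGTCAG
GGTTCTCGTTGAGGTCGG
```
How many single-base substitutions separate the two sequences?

Comparing position by position, 8 sites differ: 1 (T/G), 4 (C/T), 5 (G/C), 8 (T/G), 11 (T/G), 12 (G/A), 13 (C/G), 17 (A/G).

8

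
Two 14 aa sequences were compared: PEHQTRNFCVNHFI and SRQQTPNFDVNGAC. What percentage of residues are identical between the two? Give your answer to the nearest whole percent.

Mismatches at positions 1, 2, 3, 6, 9, 12, 13, 14 (1-based): 8 of 14.
Identical positions: 6/14 = 42.86% → 43%.

43%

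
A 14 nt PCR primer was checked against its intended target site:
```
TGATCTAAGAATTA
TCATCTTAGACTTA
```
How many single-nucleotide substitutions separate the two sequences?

3

Comparing position by position, 3 positions differ: 2 (G/C), 7 (A/T), 11 (A/C).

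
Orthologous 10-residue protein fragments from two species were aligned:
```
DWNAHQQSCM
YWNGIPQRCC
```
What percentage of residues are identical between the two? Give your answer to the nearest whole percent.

40%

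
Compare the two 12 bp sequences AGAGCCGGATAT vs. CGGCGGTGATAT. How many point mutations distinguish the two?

6

Comparing position by position, 6 positions differ: 1 (A/C), 3 (A/G), 4 (G/C), 5 (C/G), 6 (C/G), 7 (G/T).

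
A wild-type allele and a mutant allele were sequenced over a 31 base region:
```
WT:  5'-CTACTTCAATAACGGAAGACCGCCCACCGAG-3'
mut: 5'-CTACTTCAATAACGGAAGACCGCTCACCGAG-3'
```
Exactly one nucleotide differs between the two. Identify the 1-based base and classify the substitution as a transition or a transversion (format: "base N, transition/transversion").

base 24, transition

Base 24 changes C→T. C is a pyrimidine and T is a pyrimidine, so this is a transition.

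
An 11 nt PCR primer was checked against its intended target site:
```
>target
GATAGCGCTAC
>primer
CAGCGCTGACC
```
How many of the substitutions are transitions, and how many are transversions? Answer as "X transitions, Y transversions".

0 transitions, 7 transversions

Transitions (purine↔purine or pyrimidine↔pyrimidine): none.
Transversions (purine↔pyrimidine): 1 G→C, 3 T→G, 4 A→C, 7 G→T, 8 C→G, 9 T→A, 10 A→C.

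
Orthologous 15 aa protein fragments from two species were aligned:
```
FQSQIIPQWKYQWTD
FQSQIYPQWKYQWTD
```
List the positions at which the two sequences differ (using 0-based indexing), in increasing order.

Scanning 0-based: 5: I/Y.

5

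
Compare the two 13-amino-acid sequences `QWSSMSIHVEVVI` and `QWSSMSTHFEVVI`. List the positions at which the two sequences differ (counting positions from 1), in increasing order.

Scanning 1-based: 7: I/T; 9: V/F.

7, 9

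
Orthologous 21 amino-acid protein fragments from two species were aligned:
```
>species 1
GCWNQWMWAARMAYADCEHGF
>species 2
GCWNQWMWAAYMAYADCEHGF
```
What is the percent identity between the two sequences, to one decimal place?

95.2%

Mismatch at position 11 (1-based): 1 of 21.
Identical positions: 20/21 = 95.24% → 95.2%.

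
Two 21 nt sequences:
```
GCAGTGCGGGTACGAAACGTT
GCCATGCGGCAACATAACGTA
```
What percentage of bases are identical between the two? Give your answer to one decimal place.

Mismatches at positions 3, 4, 10, 11, 14, 15, 21 (1-based): 7 of 21.
Identical positions: 14/21 = 66.67% → 66.7%.

66.7%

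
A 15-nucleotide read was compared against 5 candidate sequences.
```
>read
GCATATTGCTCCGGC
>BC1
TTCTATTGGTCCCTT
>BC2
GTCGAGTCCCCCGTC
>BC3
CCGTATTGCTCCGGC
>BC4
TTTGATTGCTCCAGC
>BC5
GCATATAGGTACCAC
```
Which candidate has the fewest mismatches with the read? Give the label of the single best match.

BC1 differs at 7 bases; BC2 differs at 7 bases; BC3 differs at 2 bases; BC4 differs at 5 bases; BC5 differs at 5 bases. The closest is BC3.

BC3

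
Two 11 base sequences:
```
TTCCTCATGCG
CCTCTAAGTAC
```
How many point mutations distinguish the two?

8

Comparing position by position, 8 positions differ: 1 (T/C), 2 (T/C), 3 (C/T), 6 (C/A), 8 (T/G), 9 (G/T), 10 (C/A), 11 (G/C).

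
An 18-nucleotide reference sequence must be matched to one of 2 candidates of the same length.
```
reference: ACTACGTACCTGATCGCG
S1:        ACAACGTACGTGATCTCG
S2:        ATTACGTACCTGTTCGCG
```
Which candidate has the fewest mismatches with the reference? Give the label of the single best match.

Hamming distances to reference — S1: 3; S2: 2.
Smallest is S2 with 2 mismatches.

S2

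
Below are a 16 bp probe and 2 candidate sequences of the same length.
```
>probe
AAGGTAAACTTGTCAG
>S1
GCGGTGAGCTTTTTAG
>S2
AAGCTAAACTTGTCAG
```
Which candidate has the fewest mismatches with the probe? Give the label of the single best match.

S2

Hamming distances to probe — S1: 6; S2: 1.
Smallest is S2 with 1 mismatch.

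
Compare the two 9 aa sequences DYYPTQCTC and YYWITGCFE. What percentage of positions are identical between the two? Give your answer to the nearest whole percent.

6 positions differ (1, 3, 4, 6, 8, 9), so 3 of 9 match: 3/9 = 33.33%.

33%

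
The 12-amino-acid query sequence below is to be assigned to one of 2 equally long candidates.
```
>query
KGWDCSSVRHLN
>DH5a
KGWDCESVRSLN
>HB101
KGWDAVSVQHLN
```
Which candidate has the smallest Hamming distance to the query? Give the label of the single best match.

Hamming distances to query — DH5a: 2; HB101: 3.
Smallest is DH5a with 2 mismatches.

DH5a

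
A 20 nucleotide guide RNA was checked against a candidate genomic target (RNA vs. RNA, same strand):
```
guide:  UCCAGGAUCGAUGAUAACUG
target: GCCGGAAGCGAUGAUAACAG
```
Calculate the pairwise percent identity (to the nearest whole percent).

Mismatches at positions 1, 4, 6, 8, 19 (1-based): 5 of 20.
Identical positions: 15/20 = 75% → 75%.

75%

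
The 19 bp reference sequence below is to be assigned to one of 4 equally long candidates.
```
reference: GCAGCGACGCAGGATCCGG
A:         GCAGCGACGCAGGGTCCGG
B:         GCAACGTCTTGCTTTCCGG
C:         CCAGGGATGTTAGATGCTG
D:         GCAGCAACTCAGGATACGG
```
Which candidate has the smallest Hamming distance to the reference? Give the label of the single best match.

A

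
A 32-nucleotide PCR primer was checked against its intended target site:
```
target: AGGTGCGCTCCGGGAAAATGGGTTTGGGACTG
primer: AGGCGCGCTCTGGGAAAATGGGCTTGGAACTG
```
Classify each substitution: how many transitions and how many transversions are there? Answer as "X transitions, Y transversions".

Transitions (purine↔purine or pyrimidine↔pyrimidine): 4 T→C, 11 C→T, 23 T→C, 28 G→A.
Transversions (purine↔pyrimidine): none.

4 transitions, 0 transversions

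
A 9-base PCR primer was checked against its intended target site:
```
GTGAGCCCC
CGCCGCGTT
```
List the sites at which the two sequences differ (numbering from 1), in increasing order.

Scanning 1-based: 1: G/C; 2: T/G; 3: G/C; 4: A/C; 7: C/G; 8: C/T; 9: C/T.

1, 2, 3, 4, 7, 8, 9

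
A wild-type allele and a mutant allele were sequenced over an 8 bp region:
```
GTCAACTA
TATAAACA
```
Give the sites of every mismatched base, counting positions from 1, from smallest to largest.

Differences at site 1 (G→T), site 2 (T→A), site 3 (C→T), site 6 (C→A), site 7 (T→C).

1, 2, 3, 6, 7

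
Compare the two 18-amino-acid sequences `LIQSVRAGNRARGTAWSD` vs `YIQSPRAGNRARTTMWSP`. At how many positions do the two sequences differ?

The sequences differ at positions 1, 5, 13, 15, 18 (1-based) — 5 in total.

5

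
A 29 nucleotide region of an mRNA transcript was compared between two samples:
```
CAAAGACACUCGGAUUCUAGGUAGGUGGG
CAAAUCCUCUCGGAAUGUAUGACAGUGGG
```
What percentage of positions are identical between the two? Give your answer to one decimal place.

9 positions differ (5, 6, 8, 15, 17, 20, 22, 23, 24), so 20 of 29 match: 20/29 = 68.97%.

69.0%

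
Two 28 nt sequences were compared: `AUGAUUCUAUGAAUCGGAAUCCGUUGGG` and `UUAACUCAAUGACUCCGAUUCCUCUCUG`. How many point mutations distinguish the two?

The sequences differ at bases 1, 3, 5, 8, 13, 16, 19, 23, 24, 26, 27 (1-based) — 11 in total.

11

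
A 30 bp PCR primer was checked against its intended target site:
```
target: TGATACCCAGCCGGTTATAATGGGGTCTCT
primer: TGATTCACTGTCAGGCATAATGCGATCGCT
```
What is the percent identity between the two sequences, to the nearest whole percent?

10 positions differ (5, 7, 9, 11, 13, 15, 16, 23, 25, 28), so 20 of 30 match: 20/30 = 66.67%.

67%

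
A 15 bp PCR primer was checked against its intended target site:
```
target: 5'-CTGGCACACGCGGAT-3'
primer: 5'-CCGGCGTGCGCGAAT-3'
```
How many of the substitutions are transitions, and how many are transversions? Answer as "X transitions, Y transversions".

5 transitions, 0 transversions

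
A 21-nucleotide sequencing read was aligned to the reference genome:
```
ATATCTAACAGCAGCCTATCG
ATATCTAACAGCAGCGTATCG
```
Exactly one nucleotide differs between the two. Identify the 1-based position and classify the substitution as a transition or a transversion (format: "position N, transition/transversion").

position 16, transversion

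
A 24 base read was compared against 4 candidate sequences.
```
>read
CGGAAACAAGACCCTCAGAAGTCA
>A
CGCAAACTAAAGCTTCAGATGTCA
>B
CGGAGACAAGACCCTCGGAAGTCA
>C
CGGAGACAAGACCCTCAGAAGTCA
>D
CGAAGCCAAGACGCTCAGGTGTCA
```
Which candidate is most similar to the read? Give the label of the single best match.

A differs at 6 bases; B differs at 2 bases; C differs at 1 base; D differs at 6 bases. The closest is C.

C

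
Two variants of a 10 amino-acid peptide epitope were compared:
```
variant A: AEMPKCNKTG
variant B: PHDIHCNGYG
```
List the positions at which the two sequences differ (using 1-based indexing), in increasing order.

Differences at position 1 (A→P), position 2 (E→H), position 3 (M→D), position 4 (P→I), position 5 (K→H), position 8 (K→G), position 9 (T→Y).

1, 2, 3, 4, 5, 8, 9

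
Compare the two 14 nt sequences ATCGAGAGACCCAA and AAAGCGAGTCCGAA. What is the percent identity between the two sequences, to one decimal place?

64.3%

Mismatches at positions 2, 3, 5, 9, 12 (1-based): 5 of 14.
Identical positions: 9/14 = 64.29% → 64.3%.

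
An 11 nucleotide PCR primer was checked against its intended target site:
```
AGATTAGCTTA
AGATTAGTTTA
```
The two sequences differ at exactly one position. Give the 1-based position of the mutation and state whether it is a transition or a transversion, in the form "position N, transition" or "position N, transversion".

Position 8 changes C→T. C is a pyrimidine and T is a pyrimidine, so this is a transition.

position 8, transition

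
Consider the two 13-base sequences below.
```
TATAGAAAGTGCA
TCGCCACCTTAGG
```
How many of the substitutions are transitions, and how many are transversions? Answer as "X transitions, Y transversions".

2 transitions, 8 transversions

Transitions (purine↔purine or pyrimidine↔pyrimidine): 11 G→A, 13 A→G.
Transversions (purine↔pyrimidine): 2 A→C, 3 T→G, 4 A→C, 5 G→C, 7 A→C, 8 A→C, 9 G→T, 12 C→G.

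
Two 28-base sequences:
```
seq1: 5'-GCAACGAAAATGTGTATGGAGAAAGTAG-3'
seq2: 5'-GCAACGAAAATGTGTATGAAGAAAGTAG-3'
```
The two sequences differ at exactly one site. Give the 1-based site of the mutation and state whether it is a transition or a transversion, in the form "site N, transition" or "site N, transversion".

site 19, transition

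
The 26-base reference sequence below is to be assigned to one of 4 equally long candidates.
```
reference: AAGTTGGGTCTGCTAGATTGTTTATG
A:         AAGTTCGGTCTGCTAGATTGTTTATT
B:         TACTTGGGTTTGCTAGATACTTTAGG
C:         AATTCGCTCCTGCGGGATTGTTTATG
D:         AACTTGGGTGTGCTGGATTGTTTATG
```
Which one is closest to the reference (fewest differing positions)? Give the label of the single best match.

Hamming distances to reference — A: 2; B: 6; C: 7; D: 3.
Smallest is A with 2 mismatches.

A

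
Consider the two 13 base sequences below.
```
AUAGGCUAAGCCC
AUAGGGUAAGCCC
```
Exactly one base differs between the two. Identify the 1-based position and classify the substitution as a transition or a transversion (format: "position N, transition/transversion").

Position 6 changes C→G. C is a pyrimidine and G is a purine, so this is a transversion.

position 6, transversion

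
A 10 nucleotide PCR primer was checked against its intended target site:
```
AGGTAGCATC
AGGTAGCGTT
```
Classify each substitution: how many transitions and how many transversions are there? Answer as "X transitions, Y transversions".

2 transitions, 0 transversions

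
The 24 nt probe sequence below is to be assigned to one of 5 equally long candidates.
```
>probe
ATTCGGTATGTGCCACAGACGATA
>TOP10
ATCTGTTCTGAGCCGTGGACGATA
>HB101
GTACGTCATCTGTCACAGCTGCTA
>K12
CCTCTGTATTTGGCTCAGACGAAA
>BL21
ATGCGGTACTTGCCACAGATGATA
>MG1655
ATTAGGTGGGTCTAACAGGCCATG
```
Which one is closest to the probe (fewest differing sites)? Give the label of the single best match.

BL21

Hamming distances to probe — TOP10: 8; HB101: 9; K12: 7; BL21: 4; MG1655: 9.
Smallest is BL21 with 4 mismatches.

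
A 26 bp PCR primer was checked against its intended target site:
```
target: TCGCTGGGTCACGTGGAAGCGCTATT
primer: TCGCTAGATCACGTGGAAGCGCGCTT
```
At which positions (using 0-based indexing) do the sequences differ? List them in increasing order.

5, 7, 22, 23

Scanning 0-based: 5: G/A; 7: G/A; 22: T/G; 23: A/C.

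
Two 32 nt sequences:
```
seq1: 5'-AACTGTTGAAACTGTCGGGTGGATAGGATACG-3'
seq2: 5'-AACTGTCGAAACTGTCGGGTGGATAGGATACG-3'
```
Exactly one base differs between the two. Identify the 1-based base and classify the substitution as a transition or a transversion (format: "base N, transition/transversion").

base 7, transition

Base 7 changes T→C. T is a pyrimidine and C is a pyrimidine, so this is a transition.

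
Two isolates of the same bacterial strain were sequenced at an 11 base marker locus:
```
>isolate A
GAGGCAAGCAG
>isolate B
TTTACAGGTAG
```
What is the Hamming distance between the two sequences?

Comparing position by position, 6 positions differ: 1 (G/T), 2 (A/T), 3 (G/T), 4 (G/A), 7 (A/G), 9 (C/T).

6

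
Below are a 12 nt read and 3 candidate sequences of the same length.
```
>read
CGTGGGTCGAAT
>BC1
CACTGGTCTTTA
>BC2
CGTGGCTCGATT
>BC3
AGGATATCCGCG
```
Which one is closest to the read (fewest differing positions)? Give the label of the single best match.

BC1 differs at 7 positions; BC2 differs at 2 positions; BC3 differs at 9 positions. The closest is BC2.

BC2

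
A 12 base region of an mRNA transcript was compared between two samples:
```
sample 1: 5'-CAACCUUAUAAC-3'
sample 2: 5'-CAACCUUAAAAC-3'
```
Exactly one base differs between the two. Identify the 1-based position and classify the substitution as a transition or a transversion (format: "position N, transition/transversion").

position 9, transversion

Position 9 changes U→A. U is a pyrimidine and A is a purine, so this is a transversion.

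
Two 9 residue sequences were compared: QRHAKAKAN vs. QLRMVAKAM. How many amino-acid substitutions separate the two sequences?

The sequences differ at positions 2, 3, 4, 5, 9 (1-based) — 5 in total.

5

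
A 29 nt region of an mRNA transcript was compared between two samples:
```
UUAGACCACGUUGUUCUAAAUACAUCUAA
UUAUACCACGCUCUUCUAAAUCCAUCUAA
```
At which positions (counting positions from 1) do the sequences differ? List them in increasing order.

4, 11, 13, 22

Differences at position 4 (G→U), position 11 (U→C), position 13 (G→C), position 22 (A→C).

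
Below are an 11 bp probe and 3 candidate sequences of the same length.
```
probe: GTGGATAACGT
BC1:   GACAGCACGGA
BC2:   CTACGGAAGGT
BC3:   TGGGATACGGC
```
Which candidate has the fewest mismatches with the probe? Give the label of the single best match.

BC3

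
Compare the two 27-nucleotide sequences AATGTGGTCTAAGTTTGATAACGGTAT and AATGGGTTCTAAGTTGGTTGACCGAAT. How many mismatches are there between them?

The sequences differ at bases 5, 7, 16, 18, 20, 23, 25 (1-based) — 7 in total.

7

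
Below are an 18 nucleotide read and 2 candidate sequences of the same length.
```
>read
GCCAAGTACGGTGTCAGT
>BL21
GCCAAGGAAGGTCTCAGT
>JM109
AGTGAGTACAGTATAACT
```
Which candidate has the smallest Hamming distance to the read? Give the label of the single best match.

BL21

BL21 differs at 3 bases; JM109 differs at 8 bases. The closest is BL21.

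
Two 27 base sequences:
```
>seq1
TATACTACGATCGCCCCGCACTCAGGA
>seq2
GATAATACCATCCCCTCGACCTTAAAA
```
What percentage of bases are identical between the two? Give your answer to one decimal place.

63.0%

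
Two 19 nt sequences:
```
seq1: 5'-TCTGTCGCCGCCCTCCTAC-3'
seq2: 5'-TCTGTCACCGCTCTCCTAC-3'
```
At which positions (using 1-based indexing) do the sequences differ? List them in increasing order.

7, 12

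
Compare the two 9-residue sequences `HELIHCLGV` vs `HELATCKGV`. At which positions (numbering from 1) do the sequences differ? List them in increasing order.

4, 5, 7

Differences at position 4 (I→A), position 5 (H→T), position 7 (L→K).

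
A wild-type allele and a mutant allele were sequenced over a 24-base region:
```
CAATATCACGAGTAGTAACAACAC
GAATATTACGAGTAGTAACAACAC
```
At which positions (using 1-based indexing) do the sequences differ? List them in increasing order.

1, 7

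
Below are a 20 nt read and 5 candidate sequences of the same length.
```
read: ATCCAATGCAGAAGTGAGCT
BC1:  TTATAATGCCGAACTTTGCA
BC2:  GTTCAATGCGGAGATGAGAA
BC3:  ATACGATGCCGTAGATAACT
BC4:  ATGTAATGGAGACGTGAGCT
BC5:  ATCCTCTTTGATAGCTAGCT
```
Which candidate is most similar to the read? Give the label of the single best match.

BC4

Hamming distances to read — BC1: 8; BC2: 7; BC3: 7; BC4: 4; BC5: 9.
Smallest is BC4 with 4 mismatches.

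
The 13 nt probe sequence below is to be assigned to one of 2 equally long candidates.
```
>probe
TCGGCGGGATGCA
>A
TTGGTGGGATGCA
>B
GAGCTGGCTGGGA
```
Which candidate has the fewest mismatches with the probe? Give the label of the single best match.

A

Hamming distances to probe — A: 2; B: 8.
Smallest is A with 2 mismatches.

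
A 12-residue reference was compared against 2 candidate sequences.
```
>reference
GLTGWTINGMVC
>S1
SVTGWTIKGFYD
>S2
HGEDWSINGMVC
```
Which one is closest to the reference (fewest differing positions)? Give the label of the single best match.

Hamming distances to reference — S1: 6; S2: 5.
Smallest is S2 with 5 mismatches.

S2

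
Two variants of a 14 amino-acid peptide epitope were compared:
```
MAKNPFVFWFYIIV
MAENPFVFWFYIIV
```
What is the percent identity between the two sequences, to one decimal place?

1 position differs (3), so 13 of 14 match: 13/14 = 92.86%.

92.9%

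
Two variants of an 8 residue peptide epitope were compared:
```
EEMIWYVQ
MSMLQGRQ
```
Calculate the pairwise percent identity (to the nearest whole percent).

Mismatches at positions 1, 2, 4, 5, 6, 7 (1-based): 6 of 8.
Identical positions: 2/8 = 25% → 25%.

25%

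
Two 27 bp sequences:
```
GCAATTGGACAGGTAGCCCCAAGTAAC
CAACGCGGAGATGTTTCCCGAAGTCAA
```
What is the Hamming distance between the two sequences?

Comparing position by position, 12 positions differ: 1 (G/C), 2 (C/A), 4 (A/C), 5 (T/G), 6 (T/C), 10 (C/G), 12 (G/T), 15 (A/T), 16 (G/T), 20 (C/G), 25 (A/C), 27 (C/A).

12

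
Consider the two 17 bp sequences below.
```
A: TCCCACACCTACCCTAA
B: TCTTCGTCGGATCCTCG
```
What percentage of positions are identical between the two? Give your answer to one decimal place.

10 positions differ (3, 4, 5, 6, 7, 9, 10, 12, 16, 17), so 7 of 17 match: 7/17 = 41.18%.

41.2%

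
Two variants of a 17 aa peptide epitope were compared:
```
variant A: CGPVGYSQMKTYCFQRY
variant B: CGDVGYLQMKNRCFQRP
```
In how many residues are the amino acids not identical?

5

Mismatches (1-based): residue 3: P→D; residue 7: S→L; residue 11: T→N; residue 12: Y→R; residue 17: Y→P.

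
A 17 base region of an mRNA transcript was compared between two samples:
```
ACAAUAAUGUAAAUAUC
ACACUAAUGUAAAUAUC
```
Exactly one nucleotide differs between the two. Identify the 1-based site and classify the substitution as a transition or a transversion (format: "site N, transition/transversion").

Site 4 changes A→C. A is a purine and C is a pyrimidine, so this is a transversion.

site 4, transversion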